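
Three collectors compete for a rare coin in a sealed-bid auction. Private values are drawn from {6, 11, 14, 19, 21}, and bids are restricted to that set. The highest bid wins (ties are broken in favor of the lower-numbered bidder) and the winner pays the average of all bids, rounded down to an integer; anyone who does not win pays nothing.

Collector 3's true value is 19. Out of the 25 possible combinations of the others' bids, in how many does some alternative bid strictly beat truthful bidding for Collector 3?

Others bid (6, 6): truth gives 9; bid 11 gives 12 > 9. Violating.
Others bid (6, 11): truth gives 7; bid 14 gives 9 > 7. Violating.
Others bid (6, 19): truth gives 0; bid 21 gives 4 > 0. Violating.
Others bid (11, 6): truth gives 7; bid 14 gives 9 > 7. Violating.
Others bid (6, 14): truth gives 6; no alternative beats it.
Others bid (6, 21): truth gives 0; no alternative beats it.
(Checking all 25 profiles: 10 have a profitable deviation, 15 do not.)

10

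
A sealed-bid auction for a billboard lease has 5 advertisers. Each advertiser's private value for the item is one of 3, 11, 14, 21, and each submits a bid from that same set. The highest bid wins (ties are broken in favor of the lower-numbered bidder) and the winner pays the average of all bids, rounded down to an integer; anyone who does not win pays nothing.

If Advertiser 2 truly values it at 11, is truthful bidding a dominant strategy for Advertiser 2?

Consider the case where Advertiser 1 bids 3, Advertiser 3 bids 3, Advertiser 4 bids 3 and Advertiser 5 bids 14.
Truthful bid 11: loses, pays 0, utility 0.
Bid 14 instead: wins, pays 7, utility 11 - 7 = 4.
Since 4 > 0, bidding 14 is strictly better here, so truthful bidding is not dominant.

No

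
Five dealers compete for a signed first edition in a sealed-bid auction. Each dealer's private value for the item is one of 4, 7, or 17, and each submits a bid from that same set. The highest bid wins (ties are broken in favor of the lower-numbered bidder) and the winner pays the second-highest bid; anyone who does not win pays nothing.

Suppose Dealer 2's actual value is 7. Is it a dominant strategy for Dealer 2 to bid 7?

Check each profile of the others' bids and compare truth against every alternative bid.
Others bid (4, 4, 4, 4): truth gives 3, best alternative gives 3.
Others bid (4, 4, 4, 7): truth gives 0, best alternative gives 0.
Others bid (4, 4, 4, 17): truth gives 0, best alternative gives 0.
Others bid (4, 4, 7, 4): truth gives 0, best alternative gives 0.
Others bid (4, 4, 7, 7): truth gives 0, best alternative gives 0.
Others bid (4, 4, 7, 17): truth gives 0, best alternative gives 0.
(Remaining 75 profiles checked similarly; truth is weakly best in each.)
In every case the truthful bid is at least as good as any alternative, so it is a dominant strategy.

Yes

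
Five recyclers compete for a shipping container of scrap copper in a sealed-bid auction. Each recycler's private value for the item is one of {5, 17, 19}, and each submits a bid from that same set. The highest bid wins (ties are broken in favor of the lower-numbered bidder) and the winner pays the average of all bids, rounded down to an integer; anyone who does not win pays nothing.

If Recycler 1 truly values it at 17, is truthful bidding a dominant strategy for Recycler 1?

No

Consider the case where Recycler 2 bids 5, Recycler 3 bids 5, Recycler 4 bids 5 and Recycler 5 bids 5.
Truthful bid 17: wins, pays 7, utility 17 - 7 = 10.
Bid 5 instead: wins, pays 5, utility 17 - 5 = 12.
Since 12 > 10, bidding 5 is strictly better here, so truthful bidding is not dominant.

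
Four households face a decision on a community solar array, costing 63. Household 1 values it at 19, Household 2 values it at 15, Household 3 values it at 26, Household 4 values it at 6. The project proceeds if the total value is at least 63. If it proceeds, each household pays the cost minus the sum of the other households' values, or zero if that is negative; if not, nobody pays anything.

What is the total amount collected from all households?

54

Total value 66 ≥ cost 63, so it is built.
Household 1: others sum to 47; max(0, 63 - 47) = 16.
Household 2: others sum to 51; max(0, 63 - 51) = 12.
Household 3: others sum to 40; max(0, 63 - 40) = 23.
Household 4: others sum to 60; max(0, 63 - 60) = 3.
Total collected = 16 + 12 + 23 + 3 = 54.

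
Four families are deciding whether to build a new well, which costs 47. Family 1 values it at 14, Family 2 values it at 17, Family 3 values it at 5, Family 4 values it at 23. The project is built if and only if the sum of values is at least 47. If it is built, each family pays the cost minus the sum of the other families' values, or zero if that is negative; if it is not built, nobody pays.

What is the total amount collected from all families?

18

Total value 59 ≥ cost 47, so it is built.
Family 1: others sum to 45; max(0, 47 - 45) = 2.
Family 2: others sum to 42; max(0, 47 - 42) = 5.
Family 3: others sum to 54; max(0, 47 - 54) = 0.
Family 4: others sum to 36; max(0, 47 - 36) = 11.
Total collected = 2 + 5 + 0 + 11 = 18.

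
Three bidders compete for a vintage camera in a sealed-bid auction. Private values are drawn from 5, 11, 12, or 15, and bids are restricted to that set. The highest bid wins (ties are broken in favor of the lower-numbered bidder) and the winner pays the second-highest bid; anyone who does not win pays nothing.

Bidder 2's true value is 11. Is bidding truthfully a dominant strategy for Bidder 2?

Check each profile of the others' bids and compare truth against every alternative bid.
Others bid (5, 5): truth gives 6, best alternative gives 6.
Others bid (5, 11): truth gives 0, best alternative gives 0.
Others bid (5, 12): truth gives 0, best alternative gives 0.
Others bid (5, 15): truth gives 0, best alternative gives 0.
Others bid (11, 5): truth gives 0, best alternative gives 0.
Others bid (11, 11): truth gives 0, best alternative gives 0.
(Remaining 10 profiles checked similarly; truth is weakly best in each.)
In every case the truthful bid is at least as good as any alternative, so it is a dominant strategy.

Yes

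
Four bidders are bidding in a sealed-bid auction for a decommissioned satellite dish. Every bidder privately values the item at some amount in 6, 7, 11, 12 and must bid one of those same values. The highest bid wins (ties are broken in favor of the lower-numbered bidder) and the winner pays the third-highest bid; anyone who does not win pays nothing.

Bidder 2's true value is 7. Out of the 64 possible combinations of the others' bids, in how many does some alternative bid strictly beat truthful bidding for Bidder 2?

6

Others bid (6, 6, 11): truth gives 0; bid 11 gives 1 > 0. Violating.
Others bid (6, 6, 12): truth gives 0; bid 12 gives 1 > 0. Violating.
Others bid (6, 11, 6): truth gives 0; bid 11 gives 1 > 0. Violating.
Others bid (6, 12, 6): truth gives 0; bid 12 gives 1 > 0. Violating.
Others bid (6, 6, 6): truth gives 1; no alternative beats it.
Others bid (6, 6, 7): truth gives 1; no alternative beats it.
(Checking all 64 profiles: 6 have a profitable deviation, 58 do not.)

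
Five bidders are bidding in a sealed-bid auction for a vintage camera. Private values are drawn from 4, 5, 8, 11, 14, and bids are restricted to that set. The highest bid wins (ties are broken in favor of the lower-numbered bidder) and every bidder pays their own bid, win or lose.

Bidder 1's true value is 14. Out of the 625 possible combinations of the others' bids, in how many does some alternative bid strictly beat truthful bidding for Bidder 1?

256

Others bid (4, 4, 4, 4): truth gives 0; bid 4 gives 10 > 0. Violating.
Others bid (4, 4, 4, 5): truth gives 0; bid 5 gives 9 > 0. Violating.
Others bid (4, 4, 4, 8): truth gives 0; bid 8 gives 6 > 0. Violating.
Others bid (4, 4, 4, 11): truth gives 0; bid 11 gives 3 > 0. Violating.
Others bid (4, 4, 4, 14): truth gives 0; no alternative beats it.
Others bid (4, 4, 5, 14): truth gives 0; no alternative beats it.
(Checking all 625 profiles: 256 have a profitable deviation, 369 do not.)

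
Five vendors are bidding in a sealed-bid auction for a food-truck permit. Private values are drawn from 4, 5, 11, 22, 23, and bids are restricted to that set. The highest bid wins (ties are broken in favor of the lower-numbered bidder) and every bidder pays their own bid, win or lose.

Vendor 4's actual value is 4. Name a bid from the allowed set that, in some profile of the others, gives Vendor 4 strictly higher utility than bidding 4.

Suppose Vendor 1 bids 4, Vendor 2 bids 4, Vendor 3 bids 4 and Vendor 5 bids 4.
Bid 4: loses but pays 4, utility -4.
Bid 5: wins, pays 5, utility 4 - 5 = -1.
So bidding 5 beats truth here (-1 > -4).

5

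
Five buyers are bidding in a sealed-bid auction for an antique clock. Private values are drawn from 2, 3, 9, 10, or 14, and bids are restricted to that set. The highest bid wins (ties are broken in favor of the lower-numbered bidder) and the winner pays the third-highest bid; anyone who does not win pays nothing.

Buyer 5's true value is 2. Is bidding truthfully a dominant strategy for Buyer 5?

Yes

Check each profile of the others' bids and compare truth against every alternative bid.
Others bid (2, 2, 2, 2): truth gives 0, best alternative gives 0.
Others bid (2, 2, 2, 3): truth gives 0, best alternative gives 0.
Others bid (2, 2, 2, 9): truth gives 0, best alternative gives 0.
Others bid (2, 2, 2, 10): truth gives 0, best alternative gives 0.
Others bid (2, 2, 2, 14): truth gives 0, best alternative gives 0.
Others bid (2, 2, 3, 2): truth gives 0, best alternative gives 0.
(Remaining 619 profiles checked similarly; truth is weakly best in each.)
In every case the truthful bid is at least as good as any alternative, so it is a dominant strategy.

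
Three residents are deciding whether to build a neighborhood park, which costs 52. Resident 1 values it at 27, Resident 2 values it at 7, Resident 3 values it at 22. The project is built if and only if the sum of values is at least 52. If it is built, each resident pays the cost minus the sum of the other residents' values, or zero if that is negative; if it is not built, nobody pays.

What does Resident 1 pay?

23

Total value 56 ≥ cost 52, so the project is built.
The other residents' values sum to 29.
Cost minus that sum is 52 - 29 = 23.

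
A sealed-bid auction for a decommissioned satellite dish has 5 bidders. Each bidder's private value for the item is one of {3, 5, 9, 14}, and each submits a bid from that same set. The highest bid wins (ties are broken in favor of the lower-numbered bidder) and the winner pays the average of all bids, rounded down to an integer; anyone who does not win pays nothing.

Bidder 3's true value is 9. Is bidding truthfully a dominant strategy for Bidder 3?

Consider the case where Bidder 1 bids 3, Bidder 2 bids 3, Bidder 4 bids 3 and Bidder 5 bids 3.
Truthful bid 9: wins, pays 4, utility 9 - 4 = 5.
Bid 5 instead: wins, pays 3, utility 9 - 3 = 6.
Since 6 > 5, bidding 5 is strictly better here, so truthful bidding is not dominant.

No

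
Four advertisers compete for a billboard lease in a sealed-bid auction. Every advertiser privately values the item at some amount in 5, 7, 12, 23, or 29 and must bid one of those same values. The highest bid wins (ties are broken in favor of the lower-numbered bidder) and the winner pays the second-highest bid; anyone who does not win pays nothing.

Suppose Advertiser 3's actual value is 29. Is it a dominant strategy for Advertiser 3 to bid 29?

Yes

Check each profile of the others' bids and compare truth against every alternative bid.
Others bid (5, 23, 5): truth gives 6, best alternative gives 0.
Others bid (5, 23, 7): truth gives 6, best alternative gives 0.
Others bid (5, 23, 12): truth gives 6, best alternative gives 0.
Others bid (5, 23, 23): truth gives 6, best alternative gives 0.
Others bid (7, 23, 5): truth gives 6, best alternative gives 0.
Others bid (7, 23, 7): truth gives 6, best alternative gives 0.
(Remaining 119 profiles checked similarly; truth is weakly best in each.)
In every case the truthful bid is at least as good as any alternative, so it is a dominant strategy.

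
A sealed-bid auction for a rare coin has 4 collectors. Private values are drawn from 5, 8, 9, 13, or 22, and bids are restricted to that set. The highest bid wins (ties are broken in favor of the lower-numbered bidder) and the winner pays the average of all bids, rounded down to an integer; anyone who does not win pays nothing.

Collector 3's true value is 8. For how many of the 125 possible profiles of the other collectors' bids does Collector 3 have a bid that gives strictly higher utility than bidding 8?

8

Others bid (5, 5, 9): truth gives 0; bid 9 gives 1 > 0. Violating.
Others bid (5, 8, 5): truth gives 0; bid 9 gives 2 > 0. Violating.
Others bid (5, 8, 8): truth gives 0; bid 9 gives 1 > 0. Violating.
Others bid (5, 8, 9): truth gives 0; bid 9 gives 1 > 0. Violating.
Others bid (5, 5, 5): truth gives 3; no alternative beats it.
Others bid (5, 5, 8): truth gives 2; no alternative beats it.
(Checking all 125 profiles: 8 have a profitable deviation, 117 do not.)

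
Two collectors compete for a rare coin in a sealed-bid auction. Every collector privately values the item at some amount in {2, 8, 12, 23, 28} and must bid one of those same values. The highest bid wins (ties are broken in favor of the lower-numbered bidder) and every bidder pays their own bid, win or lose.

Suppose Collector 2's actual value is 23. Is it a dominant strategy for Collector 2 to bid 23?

No

Consider the case where Collector 1 bids 2.
Truthful bid 23: wins, pays 23, utility 23 - 23 = 0.
Bid 8 instead: wins, pays 8, utility 23 - 8 = 15.
Since 15 > 0, bidding 8 is strictly better here, so truthful bidding is not dominant.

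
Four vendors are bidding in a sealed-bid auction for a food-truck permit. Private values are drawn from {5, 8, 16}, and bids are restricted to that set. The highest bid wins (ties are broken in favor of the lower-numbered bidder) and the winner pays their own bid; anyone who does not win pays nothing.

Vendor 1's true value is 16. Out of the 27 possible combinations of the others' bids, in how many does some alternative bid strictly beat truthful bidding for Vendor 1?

8

Others bid (5, 5, 5): truth gives 0; bid 5 gives 11 > 0. Violating.
Others bid (5, 5, 8): truth gives 0; bid 8 gives 8 > 0. Violating.
Others bid (5, 8, 5): truth gives 0; bid 8 gives 8 > 0. Violating.
Others bid (5, 8, 8): truth gives 0; bid 8 gives 8 > 0. Violating.
Others bid (5, 5, 16): truth gives 0; no alternative beats it.
Others bid (5, 8, 16): truth gives 0; no alternative beats it.
(Checking all 27 profiles: 8 have a profitable deviation, 19 do not.)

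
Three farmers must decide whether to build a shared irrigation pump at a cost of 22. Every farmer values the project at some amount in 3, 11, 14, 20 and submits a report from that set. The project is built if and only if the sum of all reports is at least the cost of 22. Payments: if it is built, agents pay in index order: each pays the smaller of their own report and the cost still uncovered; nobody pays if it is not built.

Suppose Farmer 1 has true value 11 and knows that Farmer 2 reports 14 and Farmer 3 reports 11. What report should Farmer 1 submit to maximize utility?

3

Report 3: project built, pays 3, utility 11 - 3 = 8.
Report 11: project built, pays 11, utility 11 - 11 = 0.
Report 14: project built, pays 14, utility 11 - 14 = -3.
Report 20: project built, pays 20, utility 11 - 20 = -9.
The best choice is 3 with utility 8.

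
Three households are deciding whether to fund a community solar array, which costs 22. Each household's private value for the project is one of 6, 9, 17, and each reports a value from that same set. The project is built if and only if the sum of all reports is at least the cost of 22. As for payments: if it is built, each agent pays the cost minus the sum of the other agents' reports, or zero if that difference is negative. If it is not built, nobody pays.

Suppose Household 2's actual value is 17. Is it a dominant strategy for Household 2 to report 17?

Check each profile of the others' reports and compare truth against every alternative report.
Others report (6, 6): truth gives 7, best alternative gives 0.
Others report (6, 17): truth gives 17, best alternative gives 17.
Others report (9, 17): truth gives 17, best alternative gives 17.
Others report (17, 6): truth gives 17, best alternative gives 17.
Others report (17, 9): truth gives 17, best alternative gives 17.
Others report (17, 17): truth gives 17, best alternative gives 17.
(Remaining 3 profiles checked similarly; truth is weakly best in each.)
In every case the truthful report is at least as good as any alternative, so it is a dominant strategy.

Yes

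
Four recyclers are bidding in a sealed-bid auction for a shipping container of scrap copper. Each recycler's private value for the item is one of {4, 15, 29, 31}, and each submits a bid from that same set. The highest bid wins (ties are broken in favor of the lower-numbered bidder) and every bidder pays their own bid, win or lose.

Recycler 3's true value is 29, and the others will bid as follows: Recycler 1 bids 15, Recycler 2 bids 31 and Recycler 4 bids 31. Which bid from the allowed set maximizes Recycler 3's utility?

Bid 4: loses but pays 4, utility -4.
Bid 15: loses but pays 15, utility -15.
Bid 29: loses but pays 29, utility -29.
Bid 31: loses but pays 31, utility -31.
The best choice is 4 with utility -4.

4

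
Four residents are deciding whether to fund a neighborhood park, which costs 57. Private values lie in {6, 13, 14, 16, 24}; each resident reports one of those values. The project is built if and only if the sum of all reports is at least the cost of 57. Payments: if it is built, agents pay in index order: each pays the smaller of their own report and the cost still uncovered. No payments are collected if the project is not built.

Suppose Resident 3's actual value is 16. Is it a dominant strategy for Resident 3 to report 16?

No

Consider the case where Resident 1 reports 6, Resident 2 reports 13 and Resident 4 reports 24.
Truthful report 16: project built, pays 16, utility 16 - 16 = 0.
Report 14 instead: project built, pays 14, utility 16 - 14 = 2.
Since 2 > 0, reporting 14 is strictly better here, so truthful reporting is not dominant.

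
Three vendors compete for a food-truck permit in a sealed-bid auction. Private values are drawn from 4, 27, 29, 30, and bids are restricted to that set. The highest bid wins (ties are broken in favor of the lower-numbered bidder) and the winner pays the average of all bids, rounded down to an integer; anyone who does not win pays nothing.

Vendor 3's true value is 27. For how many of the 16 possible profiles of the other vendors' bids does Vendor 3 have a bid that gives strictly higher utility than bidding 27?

4

Others bid (4, 27): truth gives 0; bid 29 gives 7 > 0. Violating.
Others bid (4, 29): truth gives 0; bid 30 gives 6 > 0. Violating.
Others bid (27, 4): truth gives 0; bid 29 gives 7 > 0. Violating.
Others bid (29, 4): truth gives 0; bid 30 gives 6 > 0. Violating.
Others bid (4, 4): truth gives 16; no alternative beats it.
Others bid (4, 30): truth gives 0; no alternative beats it.
(Checking all 16 profiles: 4 have a profitable deviation, 12 do not.)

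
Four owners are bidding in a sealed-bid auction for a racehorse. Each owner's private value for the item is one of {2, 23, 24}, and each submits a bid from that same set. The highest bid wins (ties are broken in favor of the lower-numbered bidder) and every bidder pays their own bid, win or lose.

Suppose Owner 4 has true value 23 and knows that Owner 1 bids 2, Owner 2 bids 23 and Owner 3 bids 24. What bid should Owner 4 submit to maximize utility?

Bid 2: loses but pays 2, utility -2.
Bid 23: loses but pays 23, utility -23.
Bid 24: loses but pays 24, utility -24.
The best choice is 2 with utility -2.

2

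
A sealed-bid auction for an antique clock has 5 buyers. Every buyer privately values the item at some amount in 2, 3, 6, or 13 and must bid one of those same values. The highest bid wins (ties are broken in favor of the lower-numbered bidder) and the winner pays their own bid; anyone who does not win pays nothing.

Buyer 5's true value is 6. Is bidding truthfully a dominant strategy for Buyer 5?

No

Consider the case where Buyer 1 bids 2, Buyer 2 bids 2, Buyer 3 bids 2 and Buyer 4 bids 2.
Truthful bid 6: wins, pays 6, utility 6 - 6 = 0.
Bid 3 instead: wins, pays 3, utility 6 - 3 = 3.
Since 3 > 0, bidding 3 is strictly better here, so truthful bidding is not dominant.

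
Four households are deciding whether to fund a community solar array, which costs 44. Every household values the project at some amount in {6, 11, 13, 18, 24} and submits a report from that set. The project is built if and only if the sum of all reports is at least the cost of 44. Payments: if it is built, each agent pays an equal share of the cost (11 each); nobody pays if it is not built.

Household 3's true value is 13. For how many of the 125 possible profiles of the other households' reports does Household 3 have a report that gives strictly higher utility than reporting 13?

18

Others report (6, 6, 11): truth gives 0; report 24 gives 2 > 0. Violating.
Others report (6, 6, 13): truth gives 0; report 24 gives 2 > 0. Violating.
Others report (6, 6, 18): truth gives 0; report 18 gives 2 > 0. Violating.
Others report (6, 11, 6): truth gives 0; report 24 gives 2 > 0. Violating.
Others report (6, 6, 6): truth gives 0; no alternative beats it.
Others report (6, 6, 24): truth gives 2; no alternative beats it.
(Checking all 125 profiles: 18 have a profitable deviation, 107 do not.)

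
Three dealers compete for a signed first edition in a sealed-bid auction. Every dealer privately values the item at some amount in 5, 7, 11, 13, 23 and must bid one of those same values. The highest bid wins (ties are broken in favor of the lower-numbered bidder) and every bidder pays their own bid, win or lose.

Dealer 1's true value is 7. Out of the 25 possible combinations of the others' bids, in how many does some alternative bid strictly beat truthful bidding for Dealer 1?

22

Others bid (5, 5): truth gives 0; bid 5 gives 2 > 0. Violating.
Others bid (5, 11): truth gives -7; bid 11 gives -4 > -7. Violating.
Others bid (5, 13): truth gives -7; bid 5 gives -5 > -7. Violating.
Others bid (5, 23): truth gives -7; bid 5 gives -5 > -7. Violating.
Others bid (5, 7): truth gives 0; no alternative beats it.
Others bid (7, 5): truth gives 0; no alternative beats it.
(Checking all 25 profiles: 22 have a profitable deviation, 3 do not.)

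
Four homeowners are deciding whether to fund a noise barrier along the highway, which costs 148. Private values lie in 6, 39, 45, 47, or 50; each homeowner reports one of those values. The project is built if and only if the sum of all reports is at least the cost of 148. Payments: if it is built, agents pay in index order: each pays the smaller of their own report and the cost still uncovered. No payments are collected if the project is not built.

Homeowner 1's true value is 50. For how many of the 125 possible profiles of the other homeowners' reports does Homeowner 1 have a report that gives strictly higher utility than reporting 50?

79

Others report (6, 45, 50): truth gives 0; report 47 gives 3 > 0. Violating.
Others report (6, 47, 50): truth gives 0; report 45 gives 5 > 0. Violating.
Others report (6, 50, 45): truth gives 0; report 47 gives 3 > 0. Violating.
Others report (6, 50, 47): truth gives 0; report 45 gives 5 > 0. Violating.
Others report (6, 6, 6): truth gives 0; no alternative beats it.
Others report (6, 6, 39): truth gives 0; no alternative beats it.
(Checking all 125 profiles: 79 have a profitable deviation, 46 do not.)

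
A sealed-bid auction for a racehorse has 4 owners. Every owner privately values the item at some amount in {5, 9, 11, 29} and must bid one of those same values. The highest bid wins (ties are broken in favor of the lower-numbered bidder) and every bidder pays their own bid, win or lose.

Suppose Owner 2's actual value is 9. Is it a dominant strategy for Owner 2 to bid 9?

No

Consider the case where Owner 1 bids 5, Owner 3 bids 5 and Owner 4 bids 11.
Truthful bid 9: loses but pays 9, utility -9.
Bid 5 instead: loses but pays 5, utility -5.
Since -5 > -9, bidding 5 is strictly better here, so truthful bidding is not dominant.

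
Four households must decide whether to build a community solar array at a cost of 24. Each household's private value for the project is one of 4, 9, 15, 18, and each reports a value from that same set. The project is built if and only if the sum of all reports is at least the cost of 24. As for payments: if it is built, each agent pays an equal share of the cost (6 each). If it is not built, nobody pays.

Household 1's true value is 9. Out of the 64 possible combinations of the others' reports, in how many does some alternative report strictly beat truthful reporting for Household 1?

1

Others report (4, 4, 4): truth gives 0; report 15 gives 3 > 0. Violating.
Others report (4, 4, 9): truth gives 3; no alternative beats it.
Others report (4, 4, 15): truth gives 3; no alternative beats it.
(Checking all 64 profiles: 1 has a profitable deviation, 63 do not.)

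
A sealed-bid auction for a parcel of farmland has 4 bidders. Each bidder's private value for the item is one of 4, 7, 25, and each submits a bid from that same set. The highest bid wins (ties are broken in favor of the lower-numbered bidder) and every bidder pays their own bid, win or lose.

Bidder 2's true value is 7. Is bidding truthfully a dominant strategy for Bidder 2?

No

Consider the case where Bidder 1 bids 4, Bidder 3 bids 4 and Bidder 4 bids 25.
Truthful bid 7: loses but pays 7, utility -7.
Bid 4 instead: loses but pays 4, utility -4.
Since -4 > -7, bidding 4 is strictly better here, so truthful bidding is not dominant.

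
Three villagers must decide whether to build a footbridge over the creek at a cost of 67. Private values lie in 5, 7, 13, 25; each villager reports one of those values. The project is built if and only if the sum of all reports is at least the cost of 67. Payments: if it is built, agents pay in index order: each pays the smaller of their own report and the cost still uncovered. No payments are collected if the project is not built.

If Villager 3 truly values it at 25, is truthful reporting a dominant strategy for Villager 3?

Yes

Check each profile of the others' reports and compare truth against every alternative report.
Others report (25, 25): truth gives 8, best alternative gives 0.
Others report (5, 5): truth gives 0, best alternative gives 0.
Others report (5, 7): truth gives 0, best alternative gives 0.
Others report (5, 13): truth gives 0, best alternative gives 0.
Others report (5, 25): truth gives 0, best alternative gives 0.
Others report (7, 5): truth gives 0, best alternative gives 0.
(Remaining 10 profiles checked similarly; truth is weakly best in each.)
In every case the truthful report is at least as good as any alternative, so it is a dominant strategy.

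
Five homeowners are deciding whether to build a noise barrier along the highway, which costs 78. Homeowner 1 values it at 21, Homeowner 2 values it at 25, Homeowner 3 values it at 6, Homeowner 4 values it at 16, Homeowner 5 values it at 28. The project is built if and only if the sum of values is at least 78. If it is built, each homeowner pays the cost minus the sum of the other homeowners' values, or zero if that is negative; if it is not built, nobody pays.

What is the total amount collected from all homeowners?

Total value 96 ≥ cost 78, so it is built.
Homeowner 1: others sum to 75; max(0, 78 - 75) = 3.
Homeowner 2: others sum to 71; max(0, 78 - 71) = 7.
Homeowner 3: others sum to 90; max(0, 78 - 90) = 0.
Homeowner 4: others sum to 80; max(0, 78 - 80) = 0.
Homeowner 5: others sum to 68; max(0, 78 - 68) = 10.
Total collected = 3 + 7 + 0 + 0 + 10 = 20.

20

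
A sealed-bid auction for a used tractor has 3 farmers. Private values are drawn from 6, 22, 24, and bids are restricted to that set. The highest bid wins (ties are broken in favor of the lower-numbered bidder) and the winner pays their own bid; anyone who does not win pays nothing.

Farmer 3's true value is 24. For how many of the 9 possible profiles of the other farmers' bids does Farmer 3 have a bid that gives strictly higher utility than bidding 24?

1

Others bid (6, 6): truth gives 0; bid 22 gives 2 > 0. Violating.
Others bid (6, 22): truth gives 0; no alternative beats it.
Others bid (6, 24): truth gives 0; no alternative beats it.
(Checking all 9 profiles: 1 has a profitable deviation, 8 do not.)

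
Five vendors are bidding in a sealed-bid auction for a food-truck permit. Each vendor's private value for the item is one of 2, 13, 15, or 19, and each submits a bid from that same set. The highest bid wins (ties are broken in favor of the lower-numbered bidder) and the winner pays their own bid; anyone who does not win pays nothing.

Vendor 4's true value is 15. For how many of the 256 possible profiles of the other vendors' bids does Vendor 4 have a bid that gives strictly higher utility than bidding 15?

2

Others bid (2, 2, 2, 2): truth gives 0; bid 13 gives 2 > 0. Violating.
Others bid (2, 2, 2, 13): truth gives 0; bid 13 gives 2 > 0. Violating.
Others bid (2, 2, 2, 15): truth gives 0; no alternative beats it.
Others bid (2, 2, 2, 19): truth gives 0; no alternative beats it.
(Checking all 256 profiles: 2 have a profitable deviation, 254 do not.)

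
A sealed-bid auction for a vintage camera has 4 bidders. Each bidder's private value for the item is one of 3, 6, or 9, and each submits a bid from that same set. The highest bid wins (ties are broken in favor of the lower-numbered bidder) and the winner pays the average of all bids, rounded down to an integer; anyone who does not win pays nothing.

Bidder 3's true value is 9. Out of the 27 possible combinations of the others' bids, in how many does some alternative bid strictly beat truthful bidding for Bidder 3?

2

Others bid (3, 3, 3): truth gives 5; bid 6 gives 6 > 5. Violating.
Others bid (3, 3, 6): truth gives 4; bid 6 gives 5 > 4. Violating.
Others bid (3, 3, 9): truth gives 3; no alternative beats it.
Others bid (3, 6, 3): truth gives 4; no alternative beats it.
(Checking all 27 profiles: 2 have a profitable deviation, 25 do not.)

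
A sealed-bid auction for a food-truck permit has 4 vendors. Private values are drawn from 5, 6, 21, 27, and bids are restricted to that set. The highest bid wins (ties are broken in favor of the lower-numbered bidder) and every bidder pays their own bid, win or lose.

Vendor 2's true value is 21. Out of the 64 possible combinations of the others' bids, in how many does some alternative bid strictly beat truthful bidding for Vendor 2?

Others bid (5, 5, 5): truth gives 0; bid 6 gives 15 > 0. Violating.
Others bid (5, 5, 6): truth gives 0; bid 6 gives 15 > 0. Violating.
Others bid (5, 5, 27): truth gives -21; bid 5 gives -5 > -21. Violating.
Others bid (5, 6, 5): truth gives 0; bid 6 gives 15 > 0. Violating.
Others bid (5, 5, 21): truth gives 0; no alternative beats it.
Others bid (5, 6, 21): truth gives 0; no alternative beats it.
(Checking all 64 profiles: 50 have a profitable deviation, 14 do not.)

50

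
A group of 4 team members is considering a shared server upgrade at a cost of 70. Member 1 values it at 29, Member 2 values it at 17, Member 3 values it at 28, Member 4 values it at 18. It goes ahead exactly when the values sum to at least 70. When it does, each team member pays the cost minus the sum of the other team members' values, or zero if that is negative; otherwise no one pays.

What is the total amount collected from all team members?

Total value 92 ≥ cost 70, so it is built.
Member 1: others sum to 63; max(0, 70 - 63) = 7.
Member 2: others sum to 75; max(0, 70 - 75) = 0.
Member 3: others sum to 64; max(0, 70 - 64) = 6.
Member 4: others sum to 74; max(0, 70 - 74) = 0.
Total collected = 7 + 0 + 6 + 0 = 13.

13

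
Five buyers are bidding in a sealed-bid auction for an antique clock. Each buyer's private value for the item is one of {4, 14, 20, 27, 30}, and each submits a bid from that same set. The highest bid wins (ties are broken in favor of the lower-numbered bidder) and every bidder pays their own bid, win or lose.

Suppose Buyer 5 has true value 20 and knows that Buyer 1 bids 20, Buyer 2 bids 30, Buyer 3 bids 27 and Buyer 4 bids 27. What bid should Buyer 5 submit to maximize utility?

4

Bid 4: loses but pays 4, utility -4.
Bid 14: loses but pays 14, utility -14.
Bid 20: loses but pays 20, utility -20.
Bid 27: loses but pays 27, utility -27.
Bid 30: loses but pays 30, utility -30.
The best choice is 4 with utility -4.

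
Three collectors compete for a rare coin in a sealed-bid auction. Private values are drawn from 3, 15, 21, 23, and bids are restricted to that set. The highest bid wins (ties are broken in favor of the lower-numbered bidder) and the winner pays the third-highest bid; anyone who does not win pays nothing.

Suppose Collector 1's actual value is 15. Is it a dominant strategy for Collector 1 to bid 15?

No

Consider the case where Collector 2 bids 3 and Collector 3 bids 21.
Truthful bid 15: loses, pays 0, utility 0.
Bid 21 instead: wins, pays 3, utility 15 - 3 = 12.
Since 12 > 0, bidding 21 is strictly better here, so truthful bidding is not dominant.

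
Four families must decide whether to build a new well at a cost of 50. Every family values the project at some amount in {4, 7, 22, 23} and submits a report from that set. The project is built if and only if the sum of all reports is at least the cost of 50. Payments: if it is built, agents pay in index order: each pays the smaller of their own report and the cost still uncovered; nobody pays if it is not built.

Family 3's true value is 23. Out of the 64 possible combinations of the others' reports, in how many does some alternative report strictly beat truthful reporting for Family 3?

44

Others report (4, 4, 22): truth gives 0; report 22 gives 1 > 0. Violating.
Others report (4, 4, 23): truth gives 0; report 22 gives 1 > 0. Violating.
Others report (4, 7, 22): truth gives 0; report 22 gives 1 > 0. Violating.
Others report (4, 7, 23): truth gives 0; report 22 gives 1 > 0. Violating.
Others report (4, 4, 4): truth gives 0; no alternative beats it.
Others report (4, 4, 7): truth gives 0; no alternative beats it.
(Checking all 64 profiles: 44 have a profitable deviation, 20 do not.)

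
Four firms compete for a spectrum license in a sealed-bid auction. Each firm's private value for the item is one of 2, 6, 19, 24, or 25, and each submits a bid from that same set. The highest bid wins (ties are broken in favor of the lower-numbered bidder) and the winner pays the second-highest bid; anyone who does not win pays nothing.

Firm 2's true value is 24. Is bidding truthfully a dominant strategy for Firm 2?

Check each profile of the others' bids and compare truth against every alternative bid.
Others bid (2, 2, 2): truth gives 22, best alternative gives 22.
Others bid (2, 2, 6): truth gives 18, best alternative gives 18.
Others bid (2, 6, 2): truth gives 18, best alternative gives 18.
Others bid (2, 6, 6): truth gives 18, best alternative gives 18.
Others bid (6, 2, 2): truth gives 18, best alternative gives 18.
Others bid (6, 2, 6): truth gives 18, best alternative gives 18.
(Remaining 119 profiles checked similarly; truth is weakly best in each.)
In every case the truthful bid is at least as good as any alternative, so it is a dominant strategy.

Yes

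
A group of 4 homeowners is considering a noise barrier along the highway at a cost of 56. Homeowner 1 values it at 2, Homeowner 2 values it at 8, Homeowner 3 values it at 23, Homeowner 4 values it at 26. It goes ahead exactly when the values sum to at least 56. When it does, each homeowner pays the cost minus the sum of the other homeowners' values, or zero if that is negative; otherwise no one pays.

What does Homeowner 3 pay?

20

Total value 59 ≥ cost 56, so the project is built.
The other homeowners' values sum to 36.
Cost minus that sum is 56 - 36 = 20.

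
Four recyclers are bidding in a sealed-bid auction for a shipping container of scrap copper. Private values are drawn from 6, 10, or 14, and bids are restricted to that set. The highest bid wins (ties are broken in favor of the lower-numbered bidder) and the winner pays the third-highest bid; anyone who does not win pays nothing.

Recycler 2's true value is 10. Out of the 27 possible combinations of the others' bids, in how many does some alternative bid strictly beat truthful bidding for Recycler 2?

3

Others bid (6, 6, 14): truth gives 0; bid 14 gives 4 > 0. Violating.
Others bid (6, 14, 6): truth gives 0; bid 14 gives 4 > 0. Violating.
Others bid (10, 6, 6): truth gives 0; bid 14 gives 4 > 0. Violating.
Others bid (6, 6, 6): truth gives 4; no alternative beats it.
Others bid (6, 6, 10): truth gives 4; no alternative beats it.
(Checking all 27 profiles: 3 have a profitable deviation, 24 do not.)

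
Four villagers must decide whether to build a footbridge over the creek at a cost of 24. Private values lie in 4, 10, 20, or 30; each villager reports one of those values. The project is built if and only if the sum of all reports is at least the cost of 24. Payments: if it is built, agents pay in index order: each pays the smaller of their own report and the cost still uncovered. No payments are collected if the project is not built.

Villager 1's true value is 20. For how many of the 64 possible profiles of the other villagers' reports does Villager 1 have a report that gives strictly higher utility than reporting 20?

Others report (4, 4, 10): truth gives 0; report 10 gives 10 > 0. Violating.
Others report (4, 4, 20): truth gives 0; report 4 gives 16 > 0. Violating.
Others report (4, 4, 30): truth gives 0; report 4 gives 16 > 0. Violating.
Others report (4, 10, 4): truth gives 0; report 10 gives 10 > 0. Violating.
Others report (4, 4, 4): truth gives 0; no alternative beats it.
(Checking all 64 profiles: 63 have a profitable deviation, 1 does not.)

63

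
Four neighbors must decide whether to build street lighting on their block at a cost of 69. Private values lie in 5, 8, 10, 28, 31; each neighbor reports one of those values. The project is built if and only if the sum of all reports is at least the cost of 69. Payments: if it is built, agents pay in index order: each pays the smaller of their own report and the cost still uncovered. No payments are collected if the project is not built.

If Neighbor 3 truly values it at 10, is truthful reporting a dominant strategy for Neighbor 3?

Consider the case where Neighbor 1 reports 5, Neighbor 2 reports 28 and Neighbor 4 reports 28.
Truthful report 10: project built, pays 10, utility 10 - 10 = 0.
Report 8 instead: project built, pays 8, utility 10 - 8 = 2.
Since 2 > 0, reporting 8 is strictly better here, so truthful reporting is not dominant.

No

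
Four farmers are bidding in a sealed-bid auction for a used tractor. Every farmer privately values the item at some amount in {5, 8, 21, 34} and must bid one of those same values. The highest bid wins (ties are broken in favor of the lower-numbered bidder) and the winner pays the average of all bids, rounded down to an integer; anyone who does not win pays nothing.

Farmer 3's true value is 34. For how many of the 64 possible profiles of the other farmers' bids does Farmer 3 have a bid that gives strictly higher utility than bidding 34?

12

Others bid (5, 5, 5): truth gives 22; bid 8 gives 29 > 22. Violating.
Others bid (5, 5, 8): truth gives 21; bid 8 gives 28 > 21. Violating.
Others bid (5, 5, 21): truth gives 18; bid 21 gives 21 > 18. Violating.
Others bid (5, 8, 5): truth gives 21; bid 21 gives 25 > 21. Violating.
Others bid (5, 5, 34): truth gives 15; no alternative beats it.
Others bid (5, 8, 34): truth gives 14; no alternative beats it.
(Checking all 64 profiles: 12 have a profitable deviation, 52 do not.)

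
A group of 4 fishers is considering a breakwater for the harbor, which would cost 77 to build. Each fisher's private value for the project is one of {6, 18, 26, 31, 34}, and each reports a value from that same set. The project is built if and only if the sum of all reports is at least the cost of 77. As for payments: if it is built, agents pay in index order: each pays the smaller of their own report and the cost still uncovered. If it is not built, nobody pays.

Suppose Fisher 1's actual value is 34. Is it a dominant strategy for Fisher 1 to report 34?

No

Consider the case where Fisher 2 reports 6, Fisher 3 reports 6 and Fisher 4 reports 34.
Truthful report 34: project built, pays 34, utility 34 - 34 = 0.
Report 31 instead: project built, pays 31, utility 34 - 31 = 3.
Since 3 > 0, reporting 31 is strictly better here, so truthful reporting is not dominant.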